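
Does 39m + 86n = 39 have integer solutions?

Step 1: Compute gcd(39, 86).
gcd(39, 86) = 1

Step 2: Check divisibility.
Does 1 divide 39? 39 = 1 x 39, so yes.

By the theorem on linear Diophantine equations, 39m + 86n = 39 has integer solutions if and only if gcd(39, 86) divides 39. Since 1 | 39, solutions exist.

Yes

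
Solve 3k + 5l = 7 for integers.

Step 1: Check solvability.
gcd(3, 5) = 1
Since 1 divides 7, solutions exist.

Step 2: Apply extended Euclidean algorithm to find gcd.
We find integers such that 3*x0 + 5*y0 = 1

Step 3: Scale the particular solution.
Multiply by 7/1 = 7:
k = 14, l = -7

Step 4: Verify.
3*(14) + 5*(-7) = 7 = 7 ✓

k = 14, l = -7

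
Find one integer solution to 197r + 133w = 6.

Step 1: Check solvability.
gcd(197, 133) = 1
Since 1 divides 6, solutions exist.

Step 2: Apply extended Euclidean algorithm to find gcd.
We find integers such that 197*x0 + 133*y0 = 1

Step 3: Scale the particular solution.
Multiply by 6/1 = 6:
r = -162, w = 240

Step 4: Verify.
197*(-162) + 133*(240) = 6 = 6 ✓

r = -162, w = 240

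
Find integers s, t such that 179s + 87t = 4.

Step 1: Check solvability.
gcd(179, 87) = 1
Since 1 divides 4, solutions exist.

Step 2: Apply extended Euclidean algorithm to find gcd.
We find integers such that 179*x0 + 87*y0 = 1

Step 3: Scale the particular solution.
Multiply by 4/1 = 4:
s = 140, t = -288

Step 4: Verify.
179*(140) + 87*(-288) = 4 = 4 ✓

s = 140, t = -288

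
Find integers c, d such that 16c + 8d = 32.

Step 1: Check solvability.
gcd(16, 8) = 8
Since 8 divides 32, solutions exist.

Step 2: Apply extended Euclidean algorithm to find gcd.
We find integers such that 16*x0 + 8*y0 = 8

Step 3: Scale the particular solution.
Multiply by 32/8 = 4:
c = 0, d = 4

Step 4: Verify.
16*(0) + 8*(4) = 32 = 32 ✓

c = 0, d = 4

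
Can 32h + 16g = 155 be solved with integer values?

Step 1: Compute gcd(32, 16).
gcd(32, 16) = 16

Step 2: Check divisibility.
Does 16 divide 155? 155 = 16 x 9 + 11, so no.

By the theorem on linear Diophantine equations, 32h + 16g = 155 has integer solutions if and only if gcd(32, 16) divides 155. Since 16 does not divide 155, no solutions exist.

No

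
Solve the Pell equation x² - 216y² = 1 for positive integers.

We seek the smallest positive integers (x, y) with x² - 216y² = 1, i.e., x² = 216y² + 1.
Try successive y values:
y = 1: x² = 216·1² + 1 = 217, not a perfect square
y = 2: x² = 216·2² + 1 = 865, not a perfect square
y = 3: x² = 216·3² + 1 = 1945, not a perfect square
... continuing the search (or via continued fractions) ...
y = 33: x² = 216·33² + 1 = 235225, x = 485 ✓

Verify: 485² - 216·33² = 235225 - 235224 = 1 ✓

x = 485, y = 33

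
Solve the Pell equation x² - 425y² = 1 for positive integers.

We seek the smallest positive integers (x, y) with x² - 425y² = 1, i.e., x² = 425y² + 1.
Try successive y values:
y = 1: x² = 425·1² + 1 = 426, not a perfect square
y = 2: x² = 425·2² + 1 = 1701, not a perfect square
y = 3: x² = 425·3² + 1 = 3826, not a perfect square
... continuing the search (or via continued fractions) ...
y = 6968: x² = 425·6968² + 1 = 20635035201, x = 143649 ✓

Verify: 143649² - 425·6968² = 20635035201 - 20635035200 = 1 ✓

x = 143649, y = 6968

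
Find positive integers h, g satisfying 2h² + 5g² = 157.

Try small values of h and check whether (157 - 2h²)/5 is a perfect square.
h = 4: 2·4² = 32, so 5g² = 157 - 32 = 125, giving g² = 25, g = 5.
Check: 2·4² + 5·5² = 32 + 125 = 157 ✓

h = 4, g = 5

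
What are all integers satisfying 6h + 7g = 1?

Step 1: Compute gcd(6, 7) = 1.
Since 1 divides 1, solutions exist.

Step 2: Find a particular solution using extended Euclidean algorithm.
We get h₀ = -1, g₀ = 1.
Check: 6*-1 + 7*1 = 1 = 1 ✓

Step 3: Write the general solution.
h = -1 + (7/1)t = -1 + 7t
g = 1 - (6/1)t = 1 - 6t
for any integer t.

h = -1 + 7t, g = 1 - 6t for integer t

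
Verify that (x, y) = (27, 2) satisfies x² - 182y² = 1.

Compute x² = 27² = 729
Compute 182y² = 182·2² = 182·4 = 728
x² - 182y² = 729 - 728 = 1
Since this equals 1, (27, 2) is a solution.

Yes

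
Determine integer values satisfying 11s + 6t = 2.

Step 1: Check solvability.
gcd(11, 6) = 1
Since 1 divides 2, solutions exist.

Step 2: Apply extended Euclidean algorithm to find gcd.
We find integers such that 11*x0 + 6*y0 = 1

Step 3: Scale the particular solution.
Multiply by 2/1 = 2:
s = -2, t = 4

Step 4: Verify.
11*(-2) + 6*(4) = 2 = 2 ✓

s = -2, t = 4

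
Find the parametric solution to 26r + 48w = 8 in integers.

Step 1: Compute gcd(26, 48) = 2.
Since 2 divides 8, solutions exist.

Step 2: Find a particular solution using extended Euclidean algorithm.
We get r₀ = -44, w₀ = 24.
Check: 26*-44 + 48*24 = 8 = 8 ✓

Step 3: Write the general solution.
r = -44 + (48/2)t = -44 + 24t
w = 24 - (26/2)t = 24 - 13t
for any integer t.

r = -44 + 24t, w = 24 - 13t for integer t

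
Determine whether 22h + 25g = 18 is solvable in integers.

Step 1: Compute gcd(22, 25).
gcd(22, 25) = 1

Step 2: Check divisibility.
Does 1 divide 18? 18 = 1 x 18, so yes.

By the theorem on linear Diophantine equations, 22h + 25g = 18 has integer solutions if and only if gcd(22, 25) divides 18. Since 1 | 18, solutions exist.

Yes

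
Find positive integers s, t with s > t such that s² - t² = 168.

Factor: s² - t² = (s+t)(s-t) = 168.
We need two factors of 168 with the same parity.
Use s+t = 84 and s-t = 2 (product 84·2 = 168).
Adding: 2s = 86, so s = 43.
Subtracting: 2t = 82, so t = 41.
Check: 43² - 41² = 1849 - 1681 = 168 ✓

s = 43, t = 41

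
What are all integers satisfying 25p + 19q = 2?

Step 1: Compute gcd(25, 19) = 1.
Since 1 divides 2, solutions exist.

Step 2: Find a particular solution using extended Euclidean algorithm.
We get p₀ = -6, q₀ = 8.
Check: 25*-6 + 19*8 = 2 = 2 ✓

Step 3: Write the general solution.
p = -6 + (19/1)t = -6 + 19t
q = 8 - (25/1)t = 8 - 25t
for any integer t.

p = -6 + 19t, q = 8 - 25t for integer t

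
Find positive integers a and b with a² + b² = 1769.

We need to find integers a, b > 0 such that a² + b² = 1769.
Trying a = 13: b² = 1769 - 13² = 1769 - 169 = 1600
b = 40
Check: 13² + 40² = 169 + 1600 = 1769 ✓

1769 = 13² + 40²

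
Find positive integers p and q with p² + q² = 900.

We need to find integers p, q > 0 such that p² + q² = 900.
Trying p = 18: q² = 900 - 18² = 900 - 324 = 576
q = 24
Check: 18² + 24² = 324 + 576 = 900 ✓

900 = 18² + 24²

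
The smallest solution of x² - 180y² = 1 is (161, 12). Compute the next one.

Solutions to x² - Dy² = 1 are generated by powers of (x₀ + y₀√D).
The next solution satisfies x₁ + y₁√180 = (x₀ + y₀√180)², giving:
x₁ = x₀² + 180y₀² = 161² + 180·12² = 25921 + 25920 = 51841
y₁ = 2x₀y₀ = 2·161·12 = 3864

Verify: 51841² - 180·3864² = 2687489281 - 2687489280 = 1 ✓

x = 51841, y = 3864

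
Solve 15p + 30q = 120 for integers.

Step 1: Check solvability.
gcd(15, 30) = 15
Since 15 divides 120, solutions exist.

Step 2: Apply extended Euclidean algorithm to find gcd.
We find integers such that 15*x0 + 30*y0 = 15

Step 3: Scale the particular solution.
Multiply by 120/15 = 8:
p = 8, q = 0

Step 4: Verify.
15*(8) + 30*(0) = 120 = 120 ✓

p = 8, q = 0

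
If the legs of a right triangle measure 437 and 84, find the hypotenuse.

c² = a² + b² = 437² + 84² = 190969 + 7056 = 198025
c = 445

445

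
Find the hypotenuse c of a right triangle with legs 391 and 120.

c² = a² + b² = 391² + 120² = 152881 + 14400 = 167281
c = 409

409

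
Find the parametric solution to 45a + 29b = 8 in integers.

Step 1: Compute gcd(45, 29) = 1.
Since 1 divides 8, solutions exist.

Step 2: Find a particular solution using extended Euclidean algorithm.
We get a₀ = -72, b₀ = 112.
Check: 45*-72 + 29*112 = 8 = 8 ✓

Step 3: Write the general solution.
a = -72 + (29/1)t = -72 + 29t
b = 112 - (45/1)t = 112 - 45t
for any integer t.

a = -72 + 29t, b = 112 - 45t for integer t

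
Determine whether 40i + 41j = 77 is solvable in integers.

Step 1: Compute gcd(40, 41).
gcd(40, 41) = 1

Step 2: Check divisibility.
Does 1 divide 77? 77 = 1 x 77, so yes.

By the theorem on linear Diophantine equations, 40i + 41j = 77 has integer solutions if and only if gcd(40, 41) divides 77. Since 1 | 77, solutions exist.

Yes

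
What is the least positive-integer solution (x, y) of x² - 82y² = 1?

We seek the smallest positive integers (x, y) with x² - 82y² = 1, i.e., x² = 82y² + 1.
Try successive y values:
y = 1: x² = 82·1² + 1 = 83, not a perfect square
y = 2: x² = 82·2² + 1 = 329, not a perfect square
y = 3: x² = 82·3² + 1 = 739, not a perfect square
... continuing the search (or via continued fractions) ...
y = 18: x² = 82·18² + 1 = 26569, x = 163 ✓

Verify: 163² - 82·18² = 26569 - 26568 = 1 ✓

x = 163, y = 18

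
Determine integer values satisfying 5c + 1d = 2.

Step 1: Check solvability.
gcd(5, 1) = 1
Since 1 divides 2, solutions exist.

Step 2: Apply extended Euclidean algorithm to find gcd.
We find integers such that 5*x0 + 1*y0 = 1

Step 3: Scale the particular solution.
Multiply by 2/1 = 2:
c = 0, d = 2

Step 4: Verify.
5*(0) + 1*(2) = 2 = 2 ✓

c = 0, d = 2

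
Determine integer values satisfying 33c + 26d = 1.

Step 1: Check solvability.
gcd(33, 26) = 1
Since 1 divides 1, solutions exist.

Step 2: Apply extended Euclidean algorithm to find gcd.
We find integers such that 33*x0 + 26*y0 = 1

Step 3: Scale the particular solution.
Multiply by 1/1 = 1:
c = -11, d = 14

Step 4: Verify.
33*(-11) + 26*(14) = 1 = 1 ✓

c = -11, d = 14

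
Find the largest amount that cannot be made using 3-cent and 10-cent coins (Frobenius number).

For two coprime denominations a and b, the Frobenius number (largest value not representable as a non-negative combination) is ab - a - b.
Here gcd(3, 10) = 1, so they are coprime.
F(3, 10) = 3·10 - 3 - 10 = 30 - 13 = 17

17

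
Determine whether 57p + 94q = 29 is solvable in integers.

Step 1: Compute gcd(57, 94).
gcd(57, 94) = 1

Step 2: Check divisibility.
Does 1 divide 29? 29 = 1 x 29, so yes.

By the theorem on linear Diophantine equations, 57p + 94q = 29 has integer solutions if and only if gcd(57, 94) divides 29. Since 1 | 29, solutions exist.

Yes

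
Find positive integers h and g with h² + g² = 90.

We need to find integers h, g > 0 such that h² + g² = 90.
Trying h = 3: g² = 90 - 3² = 90 - 9 = 81
g = 9
Check: 3² + 9² = 9 + 81 = 90 ✓

90 = 3² + 9²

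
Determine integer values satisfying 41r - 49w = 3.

Step 1: Check solvability.
gcd(41, 49) = 1
Since 1 divides 3, solutions exist.

Step 2: Apply extended Euclidean algorithm to find gcd.
We find integers such that 41*x0 + 49*y0 = 1

Step 3: Scale the particular solution.
Multiply by 3/1 = 3:
r = 18, w = 15

Step 4: Verify.
41*(18) - 49*(15) = 3 = 3 ✓

r = 18, w = 15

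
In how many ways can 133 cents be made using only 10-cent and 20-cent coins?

We need non-negative integers (x, y) with 10x + 20y = 133.
For each x from 0 to 13, check if (133 - 10x) is a non-negative multiple of 20.
Solutions (x, y): none
Count: 0

0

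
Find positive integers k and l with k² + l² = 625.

We need to find integers k, l > 0 such that k² + l² = 625.
Trying k = 7: l² = 625 - 7² = 625 - 49 = 576
l = 24
Check: 7² + 24² = 49 + 576 = 625 ✓

625 = 7² + 24²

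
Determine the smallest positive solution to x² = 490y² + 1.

We seek the smallest positive integers (x, y) with x² - 490y² = 1, i.e., x² = 490y² + 1.
Try successive y values:
y = 1: x² = 490·1² + 1 = 491, not a perfect square
y = 2: x² = 490·2² + 1 = 1961, not a perfect square
y = 3: x² = 490·3² + 1 = 4411, not a perfect square
... continuing the search (or via continued fractions) ...
y = 46968: x² = 490·46968² + 1 = 1080936581761, x = 1039681 ✓

Verify: 1039681² - 490·46968² = 1080936581761 - 1080936581760 = 1 ✓

x = 1039681, y = 46968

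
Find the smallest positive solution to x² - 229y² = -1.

We need x² = 229y² - 1. Try successive y:
y = 1: x² = 229·1² - 1 = 228, not a perfect square
y = 2: x² = 229·2² - 1 = 915, not a perfect square
y = 3: x² = 229·3² - 1 = 2060, not a perfect square
...
y = 113: x² = 229·113² - 1 = 2924100 = 1710² ✓
Check: 1710² - 229·113² = 2924100 - 2924101 = -1 ✓

x = 1710, y = 113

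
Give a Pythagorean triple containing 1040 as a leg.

We need the other leg and hypotenuse such that 1040² + x² = c².
Take x = 525, c = 1165: 1040² + 525² = 1081600 + 275625 = 1357225 = 1165² ✓
Triple: (525, 1040, 1165)

(525, 1040, 1165)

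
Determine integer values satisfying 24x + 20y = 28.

Step 1: Check solvability.
gcd(24, 20) = 4
Since 4 divides 28, solutions exist.

Step 2: Apply extended Euclidean algorithm to find gcd.
We find integers such that 24*x0 + 20*y0 = 4

Step 3: Scale the particular solution.
Multiply by 28/4 = 7:
x = 7, y = -7

Step 4: Verify.
24*(7) + 20*(-7) = 28 = 28 ✓

x = 7, y = -7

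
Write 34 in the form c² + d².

We need to find integers c, d > 0 such that c² + d² = 34.
Trying c = 3: d² = 34 - 3² = 34 - 9 = 25
d = 5
Check: 3² + 5² = 9 + 25 = 34 ✓

34 = 3² + 5²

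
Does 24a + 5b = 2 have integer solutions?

Step 1: Compute gcd(24, 5).
gcd(24, 5) = 1

Step 2: Check divisibility.
Does 1 divide 2? 2 = 1 x 2, so yes.

By the theorem on linear Diophantine equations, 24a + 5b = 2 has integer solutions if and only if gcd(24, 5) divides 2. Since 1 | 2, solutions exist.

Yes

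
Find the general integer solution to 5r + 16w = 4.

Step 1: Compute gcd(5, 16) = 1.
Since 1 divides 4, solutions exist.

Step 2: Find a particular solution using extended Euclidean algorithm.
We get r₀ = -12, w₀ = 4.
Check: 5*-12 + 16*4 = 4 = 4 ✓

Step 3: Write the general solution.
r = -12 + (16/1)t = -12 + 16t
w = 4 - (5/1)t = 4 - 5t
for any integer t.

r = -12 + 16t, w = 4 - 5t for integer t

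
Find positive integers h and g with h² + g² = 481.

We need to find integers h, g > 0 such that h² + g² = 481.
Trying h = 9: g² = 481 - 9² = 481 - 81 = 400
g = 20
Check: 9² + 20² = 81 + 400 = 481 ✓

481 = 9² + 20²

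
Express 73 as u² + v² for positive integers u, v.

We need to find integers u, v > 0 such that u² + v² = 73.
Trying u = 3: v² = 73 - 3² = 73 - 9 = 64
v = 8
Check: 3² + 8² = 9 + 64 = 73 ✓

73 = 3² + 8²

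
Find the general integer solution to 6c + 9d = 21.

Step 1: Compute gcd(6, 9) = 3.
Since 3 divides 21, solutions exist.

Step 2: Find a particular solution using extended Euclidean algorithm.
We get c₀ = -7, d₀ = 7.
Check: 6*-7 + 9*7 = 21 = 21 ✓

Step 3: Write the general solution.
c = -7 + (9/3)t = -7 + 3t
d = 7 - (6/3)t = 7 - 2t
for any integer t.

c = -7 + 3t, d = 7 - 2t for integer t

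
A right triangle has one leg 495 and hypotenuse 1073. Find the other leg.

b² = c² - a² = 1151329 - 245025 = 906304
b = 952

952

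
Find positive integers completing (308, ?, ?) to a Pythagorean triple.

We need the other leg and hypotenuse such that 308² + x² = c².
Take x = 819, c = 875: 308² + 819² = 94864 + 670761 = 765625 = 875² ✓
Triple: (819, 308, 875)

(819, 308, 875)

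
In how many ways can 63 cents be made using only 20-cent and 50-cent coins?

We need non-negative integers (x, y) with 20x + 50y = 63.
For each x from 0 to 3, check if (63 - 20x) is a non-negative multiple of 50.
Solutions (x, y): none
Count: 0

0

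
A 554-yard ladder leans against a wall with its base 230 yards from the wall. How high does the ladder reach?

The ladder, wall, and ground form a right triangle with hypotenuse 554 and one leg 230.
By the Pythagorean theorem: h² = 554² - 230² = 306916 - 52900 = 254016
h = √254016 = 504 yards

504 yards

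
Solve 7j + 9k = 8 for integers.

Step 1: Check solvability.
gcd(7, 9) = 1
Since 1 divides 8, solutions exist.

Step 2: Apply extended Euclidean algorithm to find gcd.
We find integers such that 7*x0 + 9*y0 = 1

Step 3: Scale the particular solution.
Multiply by 8/1 = 8:
j = 32, k = -24

Step 4: Verify.
7*(32) + 9*(-24) = 8 = 8 ✓

j = 32, k = -24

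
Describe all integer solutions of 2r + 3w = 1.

Step 1: Compute gcd(2, 3) = 1.
Since 1 divides 1, solutions exist.

Step 2: Find a particular solution using extended Euclidean algorithm.
We get r₀ = -1, w₀ = 1.
Check: 2*-1 + 3*1 = 1 = 1 ✓

Step 3: Write the general solution.
r = -1 + (3/1)t = -1 + 3t
w = 1 - (2/1)t = 1 - 2t
for any integer t.

r = -1 + 3t, w = 1 - 2t for integer t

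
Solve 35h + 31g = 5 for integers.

Step 1: Check solvability.
gcd(35, 31) = 1
Since 1 divides 5, solutions exist.

Step 2: Apply extended Euclidean algorithm to find gcd.
We find integers such that 35*x0 + 31*y0 = 1

Step 3: Scale the particular solution.
Multiply by 5/1 = 5:
h = 40, g = -45

Step 4: Verify.
35*(40) + 31*(-45) = 5 = 5 ✓

h = 40, g = -45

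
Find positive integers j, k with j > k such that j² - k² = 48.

Factor: j² - k² = (j+k)(j-k) = 48.
We need two factors of 48 with the same parity.
Use j+k = 24 and j-k = 2 (product 24·2 = 48).
Adding: 2j = 26, so j = 13.
Subtracting: 2k = 22, so k = 11.
Check: 13² - 11² = 169 - 121 = 48 ✓

j = 13, k = 11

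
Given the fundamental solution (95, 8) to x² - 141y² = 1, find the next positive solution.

Solutions to x² - Dy² = 1 are generated by powers of (x₀ + y₀√D).
The next solution satisfies x₁ + y₁√141 = (x₀ + y₀√141)², giving:
x₁ = x₀² + 141y₀² = 95² + 141·8² = 9025 + 9024 = 18049
y₁ = 2x₀y₀ = 2·95·8 = 1520

Verify: 18049² - 141·1520² = 325766401 - 325766400 = 1 ✓

x = 18049, y = 1520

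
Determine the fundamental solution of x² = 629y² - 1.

We need x² = 629y² - 1. Try successive y:
y = 1: x² = 629·1² - 1 = 628, not a perfect square
y = 2: x² = 629·2² - 1 = 2515, not a perfect square
y = 3: x² = 629·3² - 1 = 5660, not a perfect square
...
y = 313: x² = 629·313² - 1 = 61622500 = 7850² ✓
Check: 7850² - 629·313² = 61622500 - 61622501 = -1 ✓

x = 7850, y = 313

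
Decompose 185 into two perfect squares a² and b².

We need to find integers a, b > 0 such that a² + b² = 185.
Trying a = 4: b² = 185 - 4² = 185 - 16 = 169
b = 13
Check: 4² + 13² = 16 + 169 = 185 ✓

185 = 4² + 13²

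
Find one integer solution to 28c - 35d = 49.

Step 1: Check solvability.
gcd(28, 35) = 7
Since 7 divides 49, solutions exist.

Step 2: Apply extended Euclidean algorithm to find gcd.
We find integers such that 28*x0 + 35*y0 = 7

Step 3: Scale the particular solution.
Multiply by 49/7 = 7:
c = -7, d = -7

Step 4: Verify.
28*(-7) - 35*(-7) = 49 = 49 ✓

c = -7, d = -7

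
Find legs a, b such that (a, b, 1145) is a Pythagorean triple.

We need a² + b² = 1145² = 1311025.
Trying: 423² + 1064² = 178929 + 1132096 = 1311025 ✓

(423, 1064, 1145)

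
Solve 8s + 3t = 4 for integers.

Step 1: Check solvability.
gcd(8, 3) = 1
Since 1 divides 4, solutions exist.

Step 2: Apply extended Euclidean algorithm to find gcd.
We find integers such that 8*x0 + 3*y0 = 1

Step 3: Scale the particular solution.
Multiply by 4/1 = 4:
s = -4, t = 12

Step 4: Verify.
8*(-4) + 3*(12) = 4 = 4 ✓

s = -4, t = 12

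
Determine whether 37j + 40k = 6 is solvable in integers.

Step 1: Compute gcd(37, 40).
gcd(37, 40) = 1

Step 2: Check divisibility.
Does 1 divide 6? 6 = 1 x 6, so yes.

By the theorem on linear Diophantine equations, 37j + 40k = 6 has integer solutions if and only if gcd(37, 40) divides 6. Since 1 | 6, solutions exist.

Yes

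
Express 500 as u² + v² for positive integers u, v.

We need to find integers u, v > 0 such that u² + v² = 500.
Trying u = 4: v² = 500 - 4² = 500 - 16 = 484
v = 22
Check: 4² + 22² = 16 + 484 = 500 ✓

500 = 4² + 22²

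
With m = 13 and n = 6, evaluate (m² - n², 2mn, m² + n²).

a = m² - n² = 169 - 36 = 133
b = 2mn = 2·13·6 = 156
c = m² + n² = 169 + 36 = 205
Verify: 133² + 156² = 17689 + 24336 = 42025 = 205² ✓

(133, 156, 205)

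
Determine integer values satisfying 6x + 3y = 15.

Step 1: Check solvability.
gcd(6, 3) = 3
Since 3 divides 15, solutions exist.

Step 2: Apply extended Euclidean algorithm to find gcd.
We find integers such that 6*x0 + 3*y0 = 3

Step 3: Scale the particular solution.
Multiply by 15/3 = 5:
x = 0, y = 5

Step 4: Verify.
6*(0) + 3*(5) = 15 = 15 ✓

x = 0, y = 5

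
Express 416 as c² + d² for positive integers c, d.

We need to find integers c, d > 0 such that c² + d² = 416.
Trying c = 4: d² = 416 - 4² = 416 - 16 = 400
d = 20
Check: 4² + 20² = 16 + 400 = 416 ✓

416 = 4² + 20²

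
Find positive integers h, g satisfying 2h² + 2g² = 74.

Try small values of h and check whether (74 - 2h²)/2 is a perfect square.
h = 6: 2·6² = 72, so 2g² = 74 - 72 = 2, giving g² = 1, g = 1.
Check: 2·6² + 2·1² = 72 + 2 = 74 ✓

h = 6, g = 1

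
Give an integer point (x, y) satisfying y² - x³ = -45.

Try small integer x values and check whether x³ - 45 is a perfect square.
x = 21: x³ - 45 = 21³ - 45 = 9261 - 45 = 9216
Is 9216 a perfect square? 96² = 9216 ✓
So (x, y) = (21, -96) is a solution.

x = 21, y = -96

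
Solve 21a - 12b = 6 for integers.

Step 1: Check solvability.
gcd(21, 12) = 3
Since 3 divides 6, solutions exist.

Step 2: Apply extended Euclidean algorithm to find gcd.
We find integers such that 21*x0 + 12*y0 = 3

Step 3: Scale the particular solution.
Multiply by 6/3 = 2:
a = -2, b = -4

Step 4: Verify.
21*(-2) - 12*(-4) = 6 = 6 ✓

a = -2, b = -4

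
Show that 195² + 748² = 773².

Compute a² + b² = 195² + 748² = 38025 + 559504 = 597529
Compute c² = 773² = 597529
Since 597529 = 597529, confirmed.

Yes, it is a Pythagorean triple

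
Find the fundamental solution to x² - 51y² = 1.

We seek the smallest positive integers (x, y) with x² - 51y² = 1, i.e., x² = 51y² + 1.
Try successive y values:
y = 1: x² = 51·1² + 1 = 52, not a perfect square
y = 2: x² = 51·2² + 1 = 205, not a perfect square
y = 3: x² = 51·3² + 1 = 460, not a perfect square
... continuing the search (or via continued fractions) ...
y = 7: x² = 51·7² + 1 = 2500, x = 50 ✓

Verify: 50² - 51·7² = 2500 - 2499 = 1 ✓

x = 50, y = 7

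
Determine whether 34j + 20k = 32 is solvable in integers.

Step 1: Compute gcd(34, 20).
gcd(34, 20) = 2

Step 2: Check divisibility.
Does 2 divide 32? 32 = 2 x 16, so yes.

By the theorem on linear Diophantine equations, 34j + 20k = 32 has integer solutions if and only if gcd(34, 20) divides 32. Since 2 | 32, solutions exist.

Yes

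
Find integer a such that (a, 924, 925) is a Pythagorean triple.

a² = c² - b² = 925² - 924² = 855625 - 853776 = 1849
a = sqrt(1849) = 43

43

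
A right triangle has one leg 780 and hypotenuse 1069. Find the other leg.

a² = c² - b² = 1142761 - 608400 = 534361
a = 731

731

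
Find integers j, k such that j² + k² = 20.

We need to find integers j, k > 0 such that j² + k² = 20.
Trying j = 2: k² = 20 - 2² = 20 - 4 = 16
k = 4
Check: 2² + 4² = 4 + 16 = 20 ✓

20 = 2² + 4²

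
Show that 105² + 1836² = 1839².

Compute a² + b²:
105² + 1836² = 11025 + 3370896 = 3381921
Compute c²:
1839² = 3381921
Since 3381921 = 3381921, it is a Pythagorean triple.

Yes, it is a Pythagorean triple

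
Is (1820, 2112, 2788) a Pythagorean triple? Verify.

Compute a² + b² = 1820² + 2112² = 3312400 + 4460544 = 7772944
Compute c² = 2788² = 7772944
Since 7772944 = 7772944, confirmed.

Yes, it is a Pythagorean triple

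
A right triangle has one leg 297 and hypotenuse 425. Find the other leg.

b² = c² - a² = 180625 - 88209 = 92416
b = 304

304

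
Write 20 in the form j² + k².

We need to find integers j, k > 0 such that j² + k² = 20.
Trying j = 2: k² = 20 - 2² = 20 - 4 = 16
k = 4
Check: 2² + 4² = 4 + 16 = 20 ✓

20 = 2² + 4²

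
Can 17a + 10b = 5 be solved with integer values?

Step 1: Compute gcd(17, 10).
gcd(17, 10) = 1

Step 2: Check divisibility.
Does 1 divide 5? 5 = 1 x 5, so yes.

By the theorem on linear Diophantine equations, 17a + 10b = 5 has integer solutions if and only if gcd(17, 10) divides 5. Since 1 | 5, solutions exist.

Yes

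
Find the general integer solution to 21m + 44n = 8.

Step 1: Compute gcd(21, 44) = 1.
Since 1 divides 8, solutions exist.

Step 2: Find a particular solution using extended Euclidean algorithm.
We get m₀ = 168, n₀ = -80.
Check: 21*168 + 44*-80 = 8 = 8 ✓

Step 3: Write the general solution.
m = 168 + (44/1)t = 168 + 44t
n = -80 - (21/1)t = -80 - 21t
for any integer t.

m = 168 + 44t, n = -80 - 21t for integer t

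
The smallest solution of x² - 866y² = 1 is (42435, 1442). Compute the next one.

Solutions to x² - Dy² = 1 are generated by powers of (x₀ + y₀√D).
The next solution satisfies x₁ + y₁√866 = (x₀ + y₀√866)², giving:
x₁ = x₀² + 866y₀² = 42435² + 866·1442² = 1800729225 + 1800729224 = 3601458449
y₁ = 2x₀y₀ = 2·42435·1442 = 122382540

Verify: 3601458449² - 866·122382540² = 12970502959873485601 - 12970502959873485600 = 1 ✓

x = 3601458449, y = 122382540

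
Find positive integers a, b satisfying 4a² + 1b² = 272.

Try small values of a and check whether (272 - 4a²)/1 is a perfect square.
a = 8: 4·8² = 256, so 1b² = 272 - 256 = 16, giving b² = 16, b = 4.
Check: 4·8² + 1·4² = 256 + 16 = 272 ✓

a = 8, b = 4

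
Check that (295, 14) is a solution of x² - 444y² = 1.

Compute x² = 295² = 87025
Compute 444y² = 444·14² = 444·196 = 87024
x² - 444y² = 87025 - 87024 = 1
Since this equals 1, (295, 14) is a solution.

Yes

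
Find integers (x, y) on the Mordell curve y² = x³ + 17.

Try small integer x values and check whether x³ + 17 is a perfect square.
x = 2: x³ + 17 = 2³ + 17 = 8 + 17 = 25
Is 25 a perfect square? 5² = 25 ✓
So (x, y) = (2, -5) is a solution.

x = 2, y = -5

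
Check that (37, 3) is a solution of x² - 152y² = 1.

Compute x² = 37² = 1369
Compute 152y² = 152·3² = 152·9 = 1368
x² - 152y² = 1369 - 1368 = 1
Since this equals 1, (37, 3) is a solution.

Yes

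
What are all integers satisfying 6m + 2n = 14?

Step 1: Compute gcd(6, 2) = 2.
Since 2 divides 14, solutions exist.

Step 2: Find a particular solution using extended Euclidean algorithm.
We get m₀ = 0, n₀ = 7.
Check: 6*0 + 2*7 = 14 = 14 ✓

Step 3: Write the general solution.
m = 0 + (2/2)t = 0 + 1t
n = 7 - (6/2)t = 7 - 3t
for any integer t.

m = 0 + 1t, n = 7 - 3t for integer t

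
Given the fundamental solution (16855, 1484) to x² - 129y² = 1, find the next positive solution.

Solutions to x² - Dy² = 1 are generated by powers of (x₀ + y₀√D).
The next solution satisfies x₁ + y₁√129 = (x₀ + y₀√129)², giving:
x₁ = x₀² + 129y₀² = 16855² + 129·1484² = 284091025 + 284091024 = 568182049
y₁ = 2x₀y₀ = 2·16855·1484 = 50025640

Verify: 568182049² - 129·50025640² = 322830840805838401 - 322830840805838400 = 1 ✓

x = 568182049, y = 50025640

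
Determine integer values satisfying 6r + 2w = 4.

Step 1: Check solvability.
gcd(6, 2) = 2
Since 2 divides 4, solutions exist.

Step 2: Apply extended Euclidean algorithm to find gcd.
We find integers such that 6*x0 + 2*y0 = 2

Step 3: Scale the particular solution.
Multiply by 4/2 = 2:
r = 0, w = 2

Step 4: Verify.
6*(0) + 2*(2) = 4 = 4 ✓

r = 0, w = 2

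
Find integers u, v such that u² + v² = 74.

We need to find integers u, v > 0 such that u² + v² = 74.
Trying u = 5: v² = 74 - 5² = 74 - 25 = 49
v = 7
Check: 5² + 7² = 25 + 49 = 74 ✓

74 = 5² + 7²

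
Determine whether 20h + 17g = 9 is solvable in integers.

Step 1: Compute gcd(20, 17).
gcd(20, 17) = 1

Step 2: Check divisibility.
Does 1 divide 9? 9 = 1 x 9, so yes.

By the theorem on linear Diophantine equations, 20h + 17g = 9 has integer solutions if and only if gcd(20, 17) divides 9. Since 1 | 9, solutions exist.

Yes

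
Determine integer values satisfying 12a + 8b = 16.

Step 1: Check solvability.
gcd(12, 8) = 4
Since 4 divides 16, solutions exist.

Step 2: Apply extended Euclidean algorithm to find gcd.
We find integers such that 12*x0 + 8*y0 = 4

Step 3: Scale the particular solution.
Multiply by 16/4 = 4:
a = 4, b = -4

Step 4: Verify.
12*(4) + 8*(-4) = 16 = 16 ✓

a = 4, b = -4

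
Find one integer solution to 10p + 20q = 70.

Step 1: Check solvability.
gcd(10, 20) = 10
Since 10 divides 70, solutions exist.

Step 2: Apply extended Euclidean algorithm to find gcd.
We find integers such that 10*x0 + 20*y0 = 10

Step 3: Scale the particular solution.
Multiply by 70/10 = 7:
p = 7, q = 0

Step 4: Verify.
10*(7) + 20*(0) = 70 = 70 ✓

p = 7, q = 0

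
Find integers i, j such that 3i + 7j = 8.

Step 1: Check solvability.
gcd(3, 7) = 1
Since 1 divides 8, solutions exist.

Step 2: Apply extended Euclidean algorithm to find gcd.
We find integers such that 3*x0 + 7*y0 = 1

Step 3: Scale the particular solution.
Multiply by 8/1 = 8:
i = -16, j = 8

Step 4: Verify.
3*(-16) + 7*(8) = 8 = 8 ✓

i = -16, j = 8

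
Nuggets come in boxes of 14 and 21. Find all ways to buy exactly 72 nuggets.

We need non-negative integers (x, y) with 14x + 21y = 72.
For each x in 0..5, check if 72 - 14x is a non-negative multiple of 21.
No x yields an integer y ≥ 0.

No solution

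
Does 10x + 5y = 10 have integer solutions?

Step 1: Compute gcd(10, 5).
gcd(10, 5) = 5

Step 2: Check divisibility.
Does 5 divide 10? 10 = 5 x 2, so yes.

By the theorem on linear Diophantine equations, 10x + 5y = 10 has integer solutions if and only if gcd(10, 5) divides 10. Since 5 | 10, solutions exist.

Yes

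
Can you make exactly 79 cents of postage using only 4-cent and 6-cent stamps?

We need non-negative x, y with 4x + 6y = 79.
gcd(4, 6) = 2, and 2 does not divide 79.
No integer solutions exist, so certainly no non-negative ones.

No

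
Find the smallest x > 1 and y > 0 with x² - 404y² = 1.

We seek the smallest positive integers (x, y) with x² - 404y² = 1, i.e., x² = 404y² + 1.
Try successive y values:
y = 1: x² = 404·1² + 1 = 405, not a perfect square
y = 2: x² = 404·2² + 1 = 1617, not a perfect square
y = 3: x² = 404·3² + 1 = 3637, not a perfect square
... continuing the search (or via continued fractions) ...
y = 10: x² = 404·10² + 1 = 40401, x = 201 ✓

Verify: 201² - 404·10² = 40401 - 40400 = 1 ✓

x = 201, y = 10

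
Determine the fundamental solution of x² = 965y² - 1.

We need x² = 965y² - 1. Try successive y:
y = 1: x² = 965·1² - 1 = 964, not a perfect square
y = 2: x² = 965·2² - 1 = 3859, not a perfect square
y = 3: x² = 965·3² - 1 = 8684, not a perfect square
...
y = 481: x² = 965·481² - 1 = 223263364 = 14942² ✓
Check: 14942² - 965·481² = 223263364 - 223263365 = -1 ✓

x = 14942, y = 481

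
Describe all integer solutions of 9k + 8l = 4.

Step 1: Compute gcd(9, 8) = 1.
Since 1 divides 4, solutions exist.

Step 2: Find a particular solution using extended Euclidean algorithm.
We get k₀ = 4, l₀ = -4.
Check: 9*4 + 8*-4 = 4 = 4 ✓

Step 3: Write the general solution.
k = 4 + (8/1)t = 4 + 8t
l = -4 - (9/1)t = -4 - 9t
for any integer t.

k = 4 + 8t, l = -4 - 9t for integer t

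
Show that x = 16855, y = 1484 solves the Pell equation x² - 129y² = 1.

Compute x² = 16855² = 284091025
Compute 129y² = 129·1484² = 129·2202256 = 284091024
x² - 129y² = 284091025 - 284091024 = 1
Since this equals 1, (16855, 1484) is a solution.

Yes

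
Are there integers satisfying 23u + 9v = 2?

Step 1: Compute gcd(23, 9).
gcd(23, 9) = 1

Step 2: Check divisibility.
Does 1 divide 2? 2 = 1 x 2, so yes.

By the theorem on linear Diophantine equations, 23u + 9v = 2 has integer solutions if and only if gcd(23, 9) divides 2. Since 1 | 2, solutions exist.

Yes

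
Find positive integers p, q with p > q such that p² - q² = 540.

Factor: p² - q² = (p+q)(p-q) = 540.
We need two factors of 540 with the same parity.
Use p+q = 270 and p-q = 2 (product 270·2 = 540).
Adding: 2p = 272, so p = 136.
Subtracting: 2q = 268, so q = 134.
Check: 136² - 134² = 18496 - 17956 = 540 ✓

p = 136, q = 134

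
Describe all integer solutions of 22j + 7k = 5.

Step 1: Compute gcd(22, 7) = 1.
Since 1 divides 5, solutions exist.

Step 2: Find a particular solution using extended Euclidean algorithm.
We get j₀ = 5, k₀ = -15.
Check: 22*5 + 7*-15 = 5 = 5 ✓

Step 3: Write the general solution.
j = 5 + (7/1)t = 5 + 7t
k = -15 - (22/1)t = -15 - 22t
for any integer t.

j = 5 + 7t, k = -15 - 22t for integer t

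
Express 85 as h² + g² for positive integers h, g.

We need to find integers h, g > 0 such that h² + g² = 85.
Trying h = 2: g² = 85 - 2² = 85 - 4 = 81
g = 9
Check: 2² + 9² = 4 + 81 = 85 ✓

85 = 2² + 9²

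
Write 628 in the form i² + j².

We need to find integers i, j > 0 such that i² + j² = 628.
Trying i = 12: j² = 628 - 12² = 628 - 144 = 484
j = 22
Check: 12² + 22² = 144 + 484 = 628 ✓

628 = 12² + 22²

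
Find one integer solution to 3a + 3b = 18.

Step 1: Check solvability.
gcd(3, 3) = 3
Since 3 divides 18, solutions exist.

Step 2: Apply extended Euclidean algorithm to find gcd.
We find integers such that 3*x0 + 3*y0 = 3

Step 3: Scale the particular solution.
Multiply by 18/3 = 6:
a = 0, b = 6

Step 4: Verify.
3*(0) + 3*(6) = 18 = 18 ✓

a = 0, b = 6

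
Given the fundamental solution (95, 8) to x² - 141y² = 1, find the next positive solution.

Solutions to x² - Dy² = 1 are generated by powers of (x₀ + y₀√D).
The next solution satisfies x₁ + y₁√141 = (x₀ + y₀√141)², giving:
x₁ = x₀² + 141y₀² = 95² + 141·8² = 9025 + 9024 = 18049
y₁ = 2x₀y₀ = 2·95·8 = 1520

Verify: 18049² - 141·1520² = 325766401 - 325766400 = 1 ✓

x = 18049, y = 1520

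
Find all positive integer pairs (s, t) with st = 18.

The positive divisors of 18 are: 1, 2, 3, 6, 9, 18.
Each divisor d gives the pair (d, 18/d):
(1, 18), (2, 9), (3, 6), (6, 3), (9, 2), (18, 1)

(1, 18), (2, 9), (3, 6), (6, 3), (9, 2), (18, 1)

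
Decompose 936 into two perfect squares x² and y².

We need to find integers x, y > 0 such that x² + y² = 936.
Trying x = 6: y² = 936 - 6² = 936 - 36 = 900
y = 30
Check: 6² + 30² = 36 + 900 = 936 ✓

936 = 6² + 30²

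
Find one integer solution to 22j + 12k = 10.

Step 1: Check solvability.
gcd(22, 12) = 2
Since 2 divides 10, solutions exist.

Step 2: Apply extended Euclidean algorithm to find gcd.
We find integers such that 22*x0 + 12*y0 = 2

Step 3: Scale the particular solution.
Multiply by 10/2 = 5:
j = -5, k = 10

Step 4: Verify.
22*(-5) + 12*(10) = 10 = 10 ✓

j = -5, k = 10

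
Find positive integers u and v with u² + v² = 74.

We need to find integers u, v > 0 such that u² + v² = 74.
Trying u = 5: v² = 74 - 5² = 74 - 25 = 49
v = 7
Check: 5² + 7² = 25 + 49 = 74 ✓

74 = 5² + 7²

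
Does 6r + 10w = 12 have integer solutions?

Step 1: Compute gcd(6, 10).
gcd(6, 10) = 2

Step 2: Check divisibility.
Does 2 divide 12? 12 = 2 x 6, so yes.

By the theorem on linear Diophantine equations, 6r + 10w = 12 has integer solutions if and only if gcd(6, 10) divides 12. Since 2 | 12, solutions exist.

Yes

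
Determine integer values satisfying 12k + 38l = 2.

Step 1: Check solvability.
gcd(12, 38) = 2
Since 2 divides 2, solutions exist.

Step 2: Apply extended Euclidean algorithm to find gcd.
We find integers such that 12*x0 + 38*y0 = 2

Step 3: Scale the particular solution.
Multiply by 2/2 = 1:
k = -3, l = 1

Step 4: Verify.
12*(-3) + 38*(1) = 2 = 2 ✓

k = -3, l = 1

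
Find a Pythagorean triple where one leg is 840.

We need the other leg and hypotenuse such that 840² + x² = c².
Take x = 41, c = 841: 840² + 41² = 705600 + 1681 = 707281 = 841² ✓
Triple: (41, 840, 841)

(41, 840, 841)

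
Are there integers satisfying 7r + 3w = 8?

Step 1: Compute gcd(7, 3).
gcd(7, 3) = 1

Step 2: Check divisibility.
Does 1 divide 8? 8 = 1 x 8, so yes.

By the theorem on linear Diophantine equations, 7r + 3w = 8 has integer solutions if and only if gcd(7, 3) divides 8. Since 1 | 8, solutions exist.

Yes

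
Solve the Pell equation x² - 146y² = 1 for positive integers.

We seek the smallest positive integers (x, y) with x² - 146y² = 1, i.e., x² = 146y² + 1.
Try successive y values:
y = 1: x² = 146·1² + 1 = 147, not a perfect square
y = 2: x² = 146·2² + 1 = 585, not a perfect square
y = 3: x² = 146·3² + 1 = 1315, not a perfect square
... continuing the search (or via continued fractions) ...
y = 12: x² = 146·12² + 1 = 21025, x = 145 ✓

Verify: 145² - 146·12² = 21025 - 21024 = 1 ✓

x = 145, y = 12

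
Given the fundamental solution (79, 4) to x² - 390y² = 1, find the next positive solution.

Solutions to x² - Dy² = 1 are generated by powers of (x₀ + y₀√D).
The next solution satisfies x₁ + y₁√390 = (x₀ + y₀√390)², giving:
x₁ = x₀² + 390y₀² = 79² + 390·4² = 6241 + 6240 = 12481
y₁ = 2x₀y₀ = 2·79·4 = 632

Verify: 12481² - 390·632² = 155775361 - 155775360 = 1 ✓

x = 12481, y = 632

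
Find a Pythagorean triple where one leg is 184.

We need the other leg and hypotenuse such that 184² + x² = c².
Take x = 513, c = 545: 184² + 513² = 33856 + 263169 = 297025 = 545² ✓
Triple: (513, 184, 545)

(513, 184, 545)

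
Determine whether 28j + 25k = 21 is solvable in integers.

Step 1: Compute gcd(28, 25).
gcd(28, 25) = 1

Step 2: Check divisibility.
Does 1 divide 21? 21 = 1 x 21, so yes.

By the theorem on linear Diophantine equations, 28j + 25k = 21 has integer solutions if and only if gcd(28, 25) divides 21. Since 1 | 21, solutions exist.

Yes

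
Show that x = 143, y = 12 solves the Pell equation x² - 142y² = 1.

Compute x² = 143² = 20449
Compute 142y² = 142·12² = 142·144 = 20448
x² - 142y² = 20449 - 20448 = 1
Since this equals 1, (143, 12) is a solution.

Yes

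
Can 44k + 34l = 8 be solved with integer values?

Step 1: Compute gcd(44, 34).
gcd(44, 34) = 2

Step 2: Check divisibility.
Does 2 divide 8? 8 = 2 x 4, so yes.

By the theorem on linear Diophantine equations, 44k + 34l = 8 has integer solutions if and only if gcd(44, 34) divides 8. Since 2 | 8, solutions exist.

Yes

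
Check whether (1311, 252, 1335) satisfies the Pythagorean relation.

Compute a² + b²:
1311² + 252² = 1718721 + 63504 = 1782225
Compute c²:
1335² = 1782225
Since 1782225 = 1782225, it is a Pythagorean triple.

Yes, it is a Pythagorean triple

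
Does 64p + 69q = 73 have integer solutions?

Step 1: Compute gcd(64, 69).
gcd(64, 69) = 1

Step 2: Check divisibility.
Does 1 divide 73? 73 = 1 x 73, so yes.

By the theorem on linear Diophantine equations, 64p + 69q = 73 has integer solutions if and only if gcd(64, 69) divides 73. Since 1 | 73, solutions exist.

Yes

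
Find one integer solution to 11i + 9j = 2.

Step 1: Check solvability.
gcd(11, 9) = 1
Since 1 divides 2, solutions exist.

Step 2: Apply extended Euclidean algorithm to find gcd.
We find integers such that 11*x0 + 9*y0 = 1

Step 3: Scale the particular solution.
Multiply by 2/1 = 2:
i = -8, j = 10

Step 4: Verify.
11*(-8) + 9*(10) = 2 = 2 ✓

i = -8, j = 10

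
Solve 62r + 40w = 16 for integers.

Step 1: Check solvability.
gcd(62, 40) = 2
Since 2 divides 16, solutions exist.

Step 2: Apply extended Euclidean algorithm to find gcd.
We find integers such that 62*x0 + 40*y0 = 2

Step 3: Scale the particular solution.
Multiply by 16/2 = 8:
r = -72, w = 112

Step 4: Verify.
62*(-72) + 40*(112) = 16 = 16 ✓

r = -72, w = 112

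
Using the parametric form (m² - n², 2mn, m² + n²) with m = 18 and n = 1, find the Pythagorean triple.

a = m² - n² = 18² - 1² = 324 - 1 = 323
b = 2mn = 2·18·1 = 36
c = m² + n² = 324 + 1 = 325
Verify: 323² + 36² = 104329 + 1296 = 105625 = 325² ✓

(323, 36, 325)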